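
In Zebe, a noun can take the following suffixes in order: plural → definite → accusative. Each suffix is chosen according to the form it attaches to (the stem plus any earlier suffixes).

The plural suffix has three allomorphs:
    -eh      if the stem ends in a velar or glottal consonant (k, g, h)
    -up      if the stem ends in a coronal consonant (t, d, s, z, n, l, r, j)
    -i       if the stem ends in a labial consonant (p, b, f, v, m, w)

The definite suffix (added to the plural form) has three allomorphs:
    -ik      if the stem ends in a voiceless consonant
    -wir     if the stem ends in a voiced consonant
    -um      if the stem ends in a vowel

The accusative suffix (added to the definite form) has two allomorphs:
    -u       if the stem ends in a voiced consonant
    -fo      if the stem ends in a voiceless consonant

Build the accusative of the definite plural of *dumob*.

The final consonant of *dumob* is /b/, which is labial, so the plural suffix is -i, giving *dumobi*.
The final sound of the plural form *dumobi* is /i/, which is a vowel, so the definite suffix is -um, giving *dumobium*.
The final consonant of the definite form *dumobium* is /m/, which is voiced, so the accusative suffix is -u, giving *dumobiumu*.

dumobiumu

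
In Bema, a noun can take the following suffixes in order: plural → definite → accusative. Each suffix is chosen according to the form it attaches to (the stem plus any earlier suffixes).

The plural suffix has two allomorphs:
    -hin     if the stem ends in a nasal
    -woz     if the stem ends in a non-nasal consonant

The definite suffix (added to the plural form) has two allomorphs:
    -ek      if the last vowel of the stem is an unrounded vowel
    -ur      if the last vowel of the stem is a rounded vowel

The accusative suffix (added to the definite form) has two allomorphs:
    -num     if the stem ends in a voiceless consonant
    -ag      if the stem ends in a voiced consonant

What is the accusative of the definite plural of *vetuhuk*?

vetuhukwozurag

Since the final consonant of *vetuhuk* is /k/ (non-nasal), it takes -woz, giving *vetuhukwoz*.
The plural form *vetuhukwoz*: last vowel = /o/, a rounded vowel → -ur → *vetuhukwozur*.
Since the final consonant of the definite form *vetuhukwozur* is /r/ (voiced), it takes -ag, giving *vetuhukwozurag*.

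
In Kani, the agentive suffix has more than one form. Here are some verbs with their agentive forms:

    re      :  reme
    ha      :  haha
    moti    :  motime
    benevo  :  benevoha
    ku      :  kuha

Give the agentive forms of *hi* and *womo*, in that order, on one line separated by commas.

hime, womoha

Looking at the last vowel of each stem: -me when the last vowel of the stem is a front vowel (*re*, *moti*); -ha when the last vowel of the stem is a back vowel (*ha*, *benevo*, *ku*).
The last vowel of *hi* is /i/, which is a front vowel, so the suffix is -me, giving *hime*.
Since the last vowel of *womo* is /o/ (a back vowel), it takes -ha, giving *womoha*.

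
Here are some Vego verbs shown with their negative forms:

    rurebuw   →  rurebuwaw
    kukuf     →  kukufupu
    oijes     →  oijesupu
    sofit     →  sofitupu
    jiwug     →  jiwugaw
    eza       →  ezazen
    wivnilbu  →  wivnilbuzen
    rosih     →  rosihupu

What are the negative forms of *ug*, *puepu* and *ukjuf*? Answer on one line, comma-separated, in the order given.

ugaw, puepuzen, ukjufupu

The pattern is voicing of the final sound: -upu when the stem ends in a voiceless consonant (*kukuf*, *oijes*, *sofit*, *rosih*); -aw when the stem ends in a voiced consonant (*rurebuw*, *jiwug*); -zen when the stem ends in a vowel (*eza*, *wivnilbu*).
Since the final sound of *ug* is /g/ (a voiced consonant), it takes -aw, giving *ugaw*.
*puepu* — final sound /u/ (a vowel) → -zen → *puepuzen*.
The final sound of *ukjuf* is /f/, which is a voiceless consonant, so the suffix is -upu, giving *ukjufupu*.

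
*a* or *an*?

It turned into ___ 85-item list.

an

The indefinite article is chosen by the initial *sound* of the following word, not its spelling.
The number *85* is spoken "eighty-…", beginning with /ˈeɪti/ — a vowel sound.
So the article is *an*: It turned into an 85-item list.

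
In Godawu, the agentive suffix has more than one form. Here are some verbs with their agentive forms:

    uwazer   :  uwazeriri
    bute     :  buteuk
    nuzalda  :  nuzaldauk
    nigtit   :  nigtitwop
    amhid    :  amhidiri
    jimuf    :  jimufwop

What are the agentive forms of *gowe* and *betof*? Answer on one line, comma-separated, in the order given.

The pattern is voicing of the final sound: -wop when the stem ends in a voiceless consonant (*nigtit*, *jimuf*); -iri when the stem ends in a voiced consonant (*uwazer*, *amhid*); -uk when the stem ends in a vowel (*bute*, *nuzalda*).
*gowe*: final sound = /e/, a vowel → -uk → *goweuk*.
The final sound of *betof* is /f/, which is a voiceless consonant, so the suffix is -wop, giving *betofwop*.

goweuk, betofwop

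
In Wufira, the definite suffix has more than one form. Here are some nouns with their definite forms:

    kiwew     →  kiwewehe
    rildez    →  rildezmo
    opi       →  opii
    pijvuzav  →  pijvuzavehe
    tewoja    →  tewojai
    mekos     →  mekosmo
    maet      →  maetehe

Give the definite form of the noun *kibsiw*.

The alternation tracks the final sound of the stem — -mo when the stem ends in a sibilant (*rildez*, *mekos*); -ehe when the stem ends in a non-sibilant consonant (*kiwew*, *pijvuzav*, *maet*); -i when the stem ends in a vowel (*opi*, *tewoja*).
The final sound of *kibsiw* is /w/, which is a non-sibilant consonant, so the suffix is -ehe, giving *kibsiwehe*.

kibsiwehe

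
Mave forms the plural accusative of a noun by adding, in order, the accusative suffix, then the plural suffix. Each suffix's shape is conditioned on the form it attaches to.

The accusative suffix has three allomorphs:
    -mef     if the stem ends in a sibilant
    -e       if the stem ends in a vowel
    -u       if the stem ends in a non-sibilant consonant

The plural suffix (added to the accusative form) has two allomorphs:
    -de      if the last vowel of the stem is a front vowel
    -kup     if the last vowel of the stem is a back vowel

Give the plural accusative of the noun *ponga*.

pongaede

*ponga* — final sound /a/ (a vowel) → -e → *pongae*.
The accusative form *pongae*: last vowel = /e/, a front vowel → -de → *pongaede*.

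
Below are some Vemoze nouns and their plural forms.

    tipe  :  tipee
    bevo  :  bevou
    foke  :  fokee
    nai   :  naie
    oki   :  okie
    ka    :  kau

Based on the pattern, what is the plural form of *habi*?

habie

The alternation tracks the last vowel of the stem — -e when the last vowel of the stem is a front vowel (*tipe*, *foke*, *nai*, *oki*); -u when the last vowel of the stem is a back vowel (*bevo*, *ka*).
Since the last vowel of *habi* is /i/ (a front vowel), it takes -e, giving *habie*.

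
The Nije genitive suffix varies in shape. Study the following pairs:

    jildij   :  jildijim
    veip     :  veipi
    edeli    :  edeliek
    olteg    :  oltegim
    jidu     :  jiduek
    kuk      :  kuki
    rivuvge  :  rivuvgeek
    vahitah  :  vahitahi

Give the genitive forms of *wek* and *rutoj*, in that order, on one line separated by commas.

weki, rutojim

Looking at the final sound of each stem: -i when the stem ends in a voiceless consonant (*veip*, *kuk*, *vahitah*); -im when the stem ends in a voiced consonant (*jildij*, *olteg*); -ek when the stem ends in a vowel (*edeli*, *jidu*, *rivuvge*).
Since the final sound of *wek* is /k/ (a voiceless consonant), it takes -i, giving *weki*.
The final sound of *rutoj* is /j/, which is a voiced consonant, so the suffix is -im, giving *rutojim*.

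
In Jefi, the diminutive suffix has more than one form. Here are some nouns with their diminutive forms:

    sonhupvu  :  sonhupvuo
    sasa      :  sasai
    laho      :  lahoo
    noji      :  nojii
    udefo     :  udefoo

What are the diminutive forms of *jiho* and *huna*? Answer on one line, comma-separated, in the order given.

jihoo, hunai

The alternation tracks the last vowel of the stem — -o when the last vowel of the stem is a rounded vowel (*sonhupvu*, *laho*, *udefo*); -i when the last vowel of the stem is an unrounded vowel (*sasa*, *noji*).
The last vowel of *jiho* is /o/, which is a rounded vowel, so the suffix is -o, giving *jihoo*.
*huna*: last vowel = /a/, an unrounded vowel → -i → *hunai*.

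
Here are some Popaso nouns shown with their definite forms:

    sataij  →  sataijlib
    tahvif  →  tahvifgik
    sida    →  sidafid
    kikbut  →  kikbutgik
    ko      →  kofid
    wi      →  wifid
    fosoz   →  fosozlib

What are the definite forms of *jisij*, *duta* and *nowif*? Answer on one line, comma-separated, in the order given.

jisijlib, dutafid, nowifgik

The alternation tracks the final sound of the stem — -gik when the stem ends in a voiceless consonant (*tahvif*, *kikbut*); -lib when the stem ends in a voiced consonant (*sataij*, *fosoz*); -fid when the stem ends in a vowel (*sida*, *ko*, *wi*).
*jisij* — final sound /j/ (a voiced consonant) → -lib → *jisijlib*.
*duta* — final sound /a/ (a vowel) → -fid → *dutafid*.
*nowif* — final sound /f/ (a voiceless consonant) → -gik → *nowifgik*.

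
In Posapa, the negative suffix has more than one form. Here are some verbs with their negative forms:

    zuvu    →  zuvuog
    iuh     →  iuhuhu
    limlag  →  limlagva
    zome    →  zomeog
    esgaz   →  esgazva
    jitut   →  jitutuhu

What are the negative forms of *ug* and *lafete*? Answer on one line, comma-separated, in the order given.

The pattern is voicing of the final sound: -uhu when the stem ends in a voiceless consonant (*iuh*, *jitut*); -va when the stem ends in a voiced consonant (*limlag*, *esgaz*); -og when the stem ends in a vowel (*zuvu*, *zome*).
Since the final sound of *ug* is /g/ (a voiced consonant), it takes -va, giving *ugva*.
Since the final sound of *lafete* is /e/ (a vowel), it takes -og, giving *lafeteog*.

ugva, lafeteog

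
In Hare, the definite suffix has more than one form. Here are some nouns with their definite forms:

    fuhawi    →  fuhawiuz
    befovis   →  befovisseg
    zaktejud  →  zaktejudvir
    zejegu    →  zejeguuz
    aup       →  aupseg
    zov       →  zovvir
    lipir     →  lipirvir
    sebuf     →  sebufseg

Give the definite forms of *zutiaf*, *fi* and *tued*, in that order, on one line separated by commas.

zutiafseg, fiuz, tuedvir

Looking at the final sound of each stem: -seg when the stem ends in a voiceless consonant (*befovis*, *aup*, *sebuf*); -vir when the stem ends in a voiced consonant (*zaktejud*, *zov*, *lipir*); -uz when the stem ends in a vowel (*fuhawi*, *zejegu*).
*zutiaf* — final sound /f/ (a voiceless consonant) → -seg → *zutiafseg*.
Since the final sound of *fi* is /i/ (a vowel), it takes -uz, giving *fiuz*.
Since the final sound of *tued* is /d/ (a voiced consonant), it takes -vir, giving *tuedvir*.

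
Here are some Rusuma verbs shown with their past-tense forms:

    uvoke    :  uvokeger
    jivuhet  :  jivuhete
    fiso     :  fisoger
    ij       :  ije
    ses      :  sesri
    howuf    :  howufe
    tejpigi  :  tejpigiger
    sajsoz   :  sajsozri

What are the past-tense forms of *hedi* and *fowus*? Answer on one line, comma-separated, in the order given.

The alternation tracks the final sound of the stem — -ri when the stem ends in a sibilant (*ses*, *sajsoz*); -e when the stem ends in a non-sibilant consonant (*jivuhet*, *ij*, *howuf*); -ger when the stem ends in a vowel (*uvoke*, *fiso*, *tejpigi*).
*hedi*: final sound = /i/, a vowel → -ger → *hediger*.
*fowus*: final sound = /s/, a sibilant → -ri → *fowusri*.

hediger, fowusri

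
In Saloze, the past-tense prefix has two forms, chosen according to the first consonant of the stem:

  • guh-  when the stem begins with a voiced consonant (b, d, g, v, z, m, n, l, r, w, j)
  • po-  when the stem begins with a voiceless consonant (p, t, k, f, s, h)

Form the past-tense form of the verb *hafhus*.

pohafhus

*hafhus*: first consonant = /h/, voiceless → po- → *pohafhus*.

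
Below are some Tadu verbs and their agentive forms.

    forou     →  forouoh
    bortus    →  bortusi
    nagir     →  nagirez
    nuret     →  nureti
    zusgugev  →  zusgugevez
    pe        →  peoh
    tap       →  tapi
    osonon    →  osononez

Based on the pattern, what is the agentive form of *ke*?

Looking at the final sound of each stem: -i when the stem ends in a voiceless consonant (*bortus*, *nuret*, *tap*); -ez when the stem ends in a voiced consonant (*nagir*, *zusgugev*, *osonon*); -oh when the stem ends in a vowel (*forou*, *pe*).
The final sound of *ke* is /e/, which is a vowel, so the suffix is -oh, giving *keoh*.

keoh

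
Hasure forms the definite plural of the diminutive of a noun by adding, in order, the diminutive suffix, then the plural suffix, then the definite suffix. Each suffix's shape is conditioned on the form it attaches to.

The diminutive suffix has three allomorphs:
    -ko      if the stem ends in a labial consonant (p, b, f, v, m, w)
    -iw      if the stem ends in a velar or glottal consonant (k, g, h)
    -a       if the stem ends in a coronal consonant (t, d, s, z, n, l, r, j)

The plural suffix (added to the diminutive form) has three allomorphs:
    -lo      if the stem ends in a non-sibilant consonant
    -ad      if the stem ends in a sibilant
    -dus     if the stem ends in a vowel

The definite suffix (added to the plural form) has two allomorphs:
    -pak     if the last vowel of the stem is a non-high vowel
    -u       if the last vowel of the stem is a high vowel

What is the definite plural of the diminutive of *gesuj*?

gesujadusu

Since the final consonant of *gesuj* is /j/ (coronal), it takes -a, giving *gesuja*.
The diminutive form *gesuja*: final sound = /a/, a vowel → -dus → *gesujadus*.
The last vowel of the plural form *gesujadus* is /u/, which is a high vowel, so the definite suffix is -u, giving *gesujadusu*.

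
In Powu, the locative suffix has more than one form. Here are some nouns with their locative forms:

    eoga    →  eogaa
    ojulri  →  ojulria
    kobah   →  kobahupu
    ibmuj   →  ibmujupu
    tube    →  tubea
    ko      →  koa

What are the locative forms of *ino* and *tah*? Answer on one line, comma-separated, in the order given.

inoa, tahupu

Looking at the final sound of each stem: -upu when the stem ends in a consonant (*kobah*, *ibmuj*); -a when the stem ends in a vowel (*eoga*, *ojulri*, *tube*, *ko*).
The final sound of *ino* is /o/, which is a vowel, so the suffix is -a, giving *inoa*.
*tah*: final sound = /h/, a consonant → -upu → *tahupu*.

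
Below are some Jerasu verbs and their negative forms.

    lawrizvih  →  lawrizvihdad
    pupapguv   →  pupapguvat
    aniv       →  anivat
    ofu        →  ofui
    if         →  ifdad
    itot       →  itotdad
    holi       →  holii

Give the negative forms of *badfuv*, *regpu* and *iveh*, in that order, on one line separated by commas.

The pattern is voicing of the final sound: -dad when the stem ends in a voiceless consonant (*lawrizvih*, *if*, *itot*); -at when the stem ends in a voiced consonant (*pupapguv*, *aniv*); -i when the stem ends in a vowel (*ofu*, *holi*).
*badfuv*: final sound = /v/, a voiced consonant → -at → *badfuvat*.
*regpu* — final sound /u/ (a vowel) → -i → *regpui*.
*iveh* — final sound /h/ (a voiceless consonant) → -dad → *ivehdad*.

badfuvat, regpui, ivehdad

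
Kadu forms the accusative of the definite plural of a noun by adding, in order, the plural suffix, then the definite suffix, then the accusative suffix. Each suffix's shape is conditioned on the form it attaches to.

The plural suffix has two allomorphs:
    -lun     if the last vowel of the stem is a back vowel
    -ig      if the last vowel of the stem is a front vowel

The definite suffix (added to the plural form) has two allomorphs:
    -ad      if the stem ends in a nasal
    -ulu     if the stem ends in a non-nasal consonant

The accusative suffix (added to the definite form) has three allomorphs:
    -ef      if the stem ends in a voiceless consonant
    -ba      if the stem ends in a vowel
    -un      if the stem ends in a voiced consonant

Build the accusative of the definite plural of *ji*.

jiiguluba

*ji* — last vowel /i/ (a front vowel) → -ig → *jiig*.
Since the final consonant of the plural form *jiig* is /g/ (non-nasal), it takes -ulu, giving *jiigulu*.
The definite form *jiigulu*: final sound = /u/, a vowel → -ba → *jiiguluba*.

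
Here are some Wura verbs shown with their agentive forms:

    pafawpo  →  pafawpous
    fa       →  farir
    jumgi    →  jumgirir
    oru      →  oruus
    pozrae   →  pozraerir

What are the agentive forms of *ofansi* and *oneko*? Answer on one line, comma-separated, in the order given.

The suffix is conditioned by the last vowel: -us when the last vowel of the stem is a rounded vowel (*pafawpo*, *oru*); -rir when the last vowel of the stem is an unrounded vowel (*fa*, *jumgi*, *pozrae*).
*ofansi*: last vowel = /i/, an unrounded vowel → -rir → *ofansirir*.
The last vowel of *oneko* is /o/, which is a rounded vowel, so the suffix is -us, giving *onekous*.

ofansirir, onekous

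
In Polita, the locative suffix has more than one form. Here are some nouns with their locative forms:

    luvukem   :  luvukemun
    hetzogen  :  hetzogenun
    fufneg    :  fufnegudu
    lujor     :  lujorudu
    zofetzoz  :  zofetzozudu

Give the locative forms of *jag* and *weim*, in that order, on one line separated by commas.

The suffix is conditioned by the final consonant: -un when the stem ends in a nasal (*luvukem*, *hetzogen*); -udu when the stem ends in a non-nasal consonant (*fufneg*, *lujor*, *zofetzoz*).
The final consonant of *jag* is /g/, which is non-nasal, so the suffix is -udu, giving *jagudu*.
*weim*: final consonant = /m/, a nasal → -un → *weimun*.

jagudu, weimun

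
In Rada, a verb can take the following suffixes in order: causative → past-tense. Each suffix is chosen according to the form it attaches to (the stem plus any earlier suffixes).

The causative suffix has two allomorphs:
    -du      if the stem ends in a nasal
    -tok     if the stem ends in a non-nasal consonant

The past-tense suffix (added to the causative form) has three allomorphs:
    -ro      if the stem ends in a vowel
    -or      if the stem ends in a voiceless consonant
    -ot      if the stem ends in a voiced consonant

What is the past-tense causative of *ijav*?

*ijav* — final consonant /v/ (non-nasal) → -tok → *ijavtok*.
The causative form *ijavtok*: final sound = /k/, a voiceless consonant → -or → *ijavtokor*.

ijavtokor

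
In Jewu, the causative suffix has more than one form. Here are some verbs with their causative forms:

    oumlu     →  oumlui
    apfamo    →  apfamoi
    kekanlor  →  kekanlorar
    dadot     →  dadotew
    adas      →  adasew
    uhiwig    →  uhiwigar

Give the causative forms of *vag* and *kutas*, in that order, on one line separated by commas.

Looking at the final sound of each stem: -ew when the stem ends in a voiceless consonant (*dadot*, *adas*); -ar when the stem ends in a voiced consonant (*kekanlor*, *uhiwig*); -i when the stem ends in a vowel (*oumlu*, *apfamo*).
*vag* — final sound /g/ (a voiced consonant) → -ar → *vagar*.
Since the final sound of *kutas* is /s/ (a voiceless consonant), it takes -ew, giving *kutasew*.

vagar, kutasew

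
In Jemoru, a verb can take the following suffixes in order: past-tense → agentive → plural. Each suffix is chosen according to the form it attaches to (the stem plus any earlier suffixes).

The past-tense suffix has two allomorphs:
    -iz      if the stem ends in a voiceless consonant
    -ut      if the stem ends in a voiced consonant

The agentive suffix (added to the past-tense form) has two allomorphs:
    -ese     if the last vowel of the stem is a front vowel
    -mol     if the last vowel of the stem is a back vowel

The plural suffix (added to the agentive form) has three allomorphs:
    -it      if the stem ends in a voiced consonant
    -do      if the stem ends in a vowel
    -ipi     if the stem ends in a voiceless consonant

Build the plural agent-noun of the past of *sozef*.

*sozef* — final consonant /f/ (voiceless) → -iz → *sozefiz*.
Since the last vowel of the past-tense form *sozefiz* is /i/ (a front vowel), it takes -ese, giving *sozefizese*.
Since the final sound of the agentive form *sozefizese* is /e/ (a vowel), it takes -do, giving *sozefizesedo*.

sozefizesedo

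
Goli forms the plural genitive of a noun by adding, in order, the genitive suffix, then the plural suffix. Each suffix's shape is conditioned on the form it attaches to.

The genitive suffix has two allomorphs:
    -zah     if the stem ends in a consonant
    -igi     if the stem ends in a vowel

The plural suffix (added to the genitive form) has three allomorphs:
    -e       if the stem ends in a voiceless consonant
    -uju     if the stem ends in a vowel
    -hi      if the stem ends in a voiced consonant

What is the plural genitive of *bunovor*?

bunovorzahe

*bunovor* — final sound /r/ (a consonant) → -zah → *bunovorzah*.
The genitive form *bunovorzah*: final sound = /h/, a voiceless consonant → -e → *bunovorzahe*.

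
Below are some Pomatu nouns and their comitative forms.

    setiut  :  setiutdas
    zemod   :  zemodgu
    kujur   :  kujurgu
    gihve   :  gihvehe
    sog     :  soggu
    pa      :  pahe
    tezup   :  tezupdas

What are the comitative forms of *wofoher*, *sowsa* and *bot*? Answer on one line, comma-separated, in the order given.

wofohergu, sowsahe, botdas

The alternation tracks the final sound of the stem — -das when the stem ends in a voiceless consonant (*setiut*, *tezup*); -gu when the stem ends in a voiced consonant (*zemod*, *kujur*, *sog*); -he when the stem ends in a vowel (*gihve*, *pa*).
*wofoher* — final sound /r/ (a voiced consonant) → -gu → *wofohergu*.
*sowsa*: final sound = /a/, a vowel → -he → *sowsahe*.
Since the final sound of *bot* is /t/ (a voiceless consonant), it takes -das, giving *botdas*.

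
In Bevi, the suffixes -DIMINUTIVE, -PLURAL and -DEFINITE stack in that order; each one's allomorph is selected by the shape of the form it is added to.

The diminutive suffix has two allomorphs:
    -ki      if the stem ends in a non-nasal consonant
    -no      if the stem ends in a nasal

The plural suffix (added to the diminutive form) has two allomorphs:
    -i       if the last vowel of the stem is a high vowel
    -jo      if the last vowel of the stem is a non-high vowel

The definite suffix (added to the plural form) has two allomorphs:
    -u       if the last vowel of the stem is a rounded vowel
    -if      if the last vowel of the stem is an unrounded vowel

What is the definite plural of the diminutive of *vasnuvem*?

vasnuvemnojou

*vasnuvem*: final consonant = /m/, a nasal → -no → *vasnuvemno*.
The diminutive form *vasnuvemno* — last vowel /o/ (a non-high vowel) → -jo → *vasnuvemnojo*.
Since the last vowel of the plural form *vasnuvemnojo* is /o/ (a rounded vowel), it takes -u, giving *vasnuvemnojou*.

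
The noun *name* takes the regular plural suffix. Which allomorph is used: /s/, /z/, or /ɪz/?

/z/

The stem *name* ends in a voiced non-sibilant sound.
The plural suffix surfaces as /ɪz/ after sibilants, /s/ after other voiceless consonants, and /z/ after other voiced sounds.
So the plural -s on *name* is pronounced /z/.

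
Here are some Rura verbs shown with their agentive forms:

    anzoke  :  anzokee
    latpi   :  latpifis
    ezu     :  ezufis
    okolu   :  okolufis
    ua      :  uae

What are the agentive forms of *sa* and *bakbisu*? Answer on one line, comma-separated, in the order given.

The suffix is conditioned by the last vowel: -fis when the last vowel of the stem is a high vowel (*latpi*, *ezu*, *okolu*); -e when the last vowel of the stem is a non-high vowel (*anzoke*, *ua*).
*sa*: last vowel = /a/, a non-high vowel → -e → *sae*.
The last vowel of *bakbisu* is /u/, which is a high vowel, so the suffix is -fis, giving *bakbisufis*.

sae, bakbisufis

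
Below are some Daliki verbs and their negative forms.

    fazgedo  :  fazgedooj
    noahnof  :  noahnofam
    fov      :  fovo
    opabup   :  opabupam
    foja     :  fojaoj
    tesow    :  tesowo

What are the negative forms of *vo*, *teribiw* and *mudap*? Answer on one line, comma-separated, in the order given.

Looking at the final sound of each stem: -am when the stem ends in a voiceless consonant (*noahnof*, *opabup*); -o when the stem ends in a voiced consonant (*fov*, *tesow*); -oj when the stem ends in a vowel (*fazgedo*, *foja*).
The final sound of *vo* is /o/, which is a vowel, so the suffix is -oj, giving *vooj*.
The final sound of *teribiw* is /w/, which is a voiced consonant, so the suffix is -o, giving *teribiwo*.
Since the final sound of *mudap* is /p/ (a voiceless consonant), it takes -am, giving *mudapam*.

vooj, teribiwo, mudapam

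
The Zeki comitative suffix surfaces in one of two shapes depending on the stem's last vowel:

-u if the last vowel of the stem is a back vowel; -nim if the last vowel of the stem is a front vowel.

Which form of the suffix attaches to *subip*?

The last vowel of *subip* is /i/, which is a front vowel, so the suffix is -nim.

-nim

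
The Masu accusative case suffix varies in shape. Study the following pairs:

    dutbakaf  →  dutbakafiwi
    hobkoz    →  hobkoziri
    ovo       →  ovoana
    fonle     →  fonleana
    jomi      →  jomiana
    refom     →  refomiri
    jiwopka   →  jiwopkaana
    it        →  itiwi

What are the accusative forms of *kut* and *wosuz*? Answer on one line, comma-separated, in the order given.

The pattern is voicing of the final sound: -iwi when the stem ends in a voiceless consonant (*dutbakaf*, *it*); -iri when the stem ends in a voiced consonant (*hobkoz*, *refom*); -ana when the stem ends in a vowel (*ovo*, *fonle*, *jomi*, *jiwopka*).
Since the final sound of *kut* is /t/ (a voiceless consonant), it takes -iwi, giving *kutiwi*.
The final sound of *wosuz* is /z/, which is a voiced consonant, so the suffix is -iri, giving *wosuziri*.

kutiwi, wosuziri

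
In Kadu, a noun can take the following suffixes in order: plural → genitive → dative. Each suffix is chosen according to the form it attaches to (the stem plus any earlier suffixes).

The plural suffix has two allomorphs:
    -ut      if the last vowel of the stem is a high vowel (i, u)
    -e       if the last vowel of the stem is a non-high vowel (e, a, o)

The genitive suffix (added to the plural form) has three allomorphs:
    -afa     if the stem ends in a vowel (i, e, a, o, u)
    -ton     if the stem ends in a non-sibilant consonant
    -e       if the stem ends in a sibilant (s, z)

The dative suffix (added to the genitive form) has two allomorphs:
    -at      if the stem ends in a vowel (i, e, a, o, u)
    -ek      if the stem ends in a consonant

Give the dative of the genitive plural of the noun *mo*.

moeafaat

Since the last vowel of *mo* is /o/ (a non-high vowel), it takes -e, giving *moe*.
The final sound of the plural form *moe* is /e/, which is a vowel, so the genitive suffix is -afa, giving *moeafa*.
Since the final sound of the genitive form *moeafa* is /a/ (a vowel), it takes -at, giving *moeafaat*.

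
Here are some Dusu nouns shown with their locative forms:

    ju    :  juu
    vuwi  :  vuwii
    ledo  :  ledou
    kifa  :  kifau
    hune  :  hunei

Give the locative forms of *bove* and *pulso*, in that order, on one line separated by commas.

bovei, pulsou

Looking at the last vowel of each stem: -i when the last vowel of the stem is a front vowel (*vuwi*, *hune*); -u when the last vowel of the stem is a back vowel (*ju*, *ledo*, *kifa*).
Since the last vowel of *bove* is /e/ (a front vowel), it takes -i, giving *bovei*.
*pulso*: last vowel = /o/, a back vowel → -u → *pulsou*.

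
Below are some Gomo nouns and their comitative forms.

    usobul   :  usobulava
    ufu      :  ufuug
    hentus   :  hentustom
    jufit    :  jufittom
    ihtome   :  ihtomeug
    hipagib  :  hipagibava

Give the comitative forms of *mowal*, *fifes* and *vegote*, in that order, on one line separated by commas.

mowalava, fifestom, vegoteug

The suffix is conditioned by the final sound: -tom when the stem ends in a voiceless consonant (*hentus*, *jufit*); -ava when the stem ends in a voiced consonant (*usobul*, *hipagib*); -ug when the stem ends in a vowel (*ufu*, *ihtome*).
*mowal* — final sound /l/ (a voiced consonant) → -ava → *mowalava*.
The final sound of *fifes* is /s/, which is a voiceless consonant, so the suffix is -tom, giving *fifestom*.
*vegote* — final sound /e/ (a vowel) → -ug → *vegoteug*.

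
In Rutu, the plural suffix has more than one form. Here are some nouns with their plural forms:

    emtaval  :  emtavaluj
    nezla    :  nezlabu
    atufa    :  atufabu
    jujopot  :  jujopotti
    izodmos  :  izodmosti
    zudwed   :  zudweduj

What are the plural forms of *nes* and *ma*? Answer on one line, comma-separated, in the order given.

nesti, mabu

The alternation tracks the final sound of the stem — -ti when the stem ends in a voiceless consonant (*jujopot*, *izodmos*); -uj when the stem ends in a voiced consonant (*emtaval*, *zudwed*); -bu when the stem ends in a vowel (*nezla*, *atufa*).
*nes*: final sound = /s/, a voiceless consonant → -ti → *nesti*.
*ma* — final sound /a/ (a vowel) → -bu → *mabu*.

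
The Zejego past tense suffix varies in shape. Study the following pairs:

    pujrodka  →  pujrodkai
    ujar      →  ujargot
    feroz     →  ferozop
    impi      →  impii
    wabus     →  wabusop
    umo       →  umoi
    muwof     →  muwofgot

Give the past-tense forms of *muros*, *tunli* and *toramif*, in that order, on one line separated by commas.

murosop, tunlii, toramifgot

The pattern is sibilance of the final sound: -op when the stem ends in a sibilant (*feroz*, *wabus*); -got when the stem ends in a non-sibilant consonant (*ujar*, *muwof*); -i when the stem ends in a vowel (*pujrodka*, *impi*, *umo*).
*muros*: final sound = /s/, a sibilant → -op → *murosop*.
The final sound of *tunli* is /i/, which is a vowel, so the suffix is -i, giving *tunlii*.
*toramif*: final sound = /f/, a non-sibilant consonant → -got → *toramifgot*.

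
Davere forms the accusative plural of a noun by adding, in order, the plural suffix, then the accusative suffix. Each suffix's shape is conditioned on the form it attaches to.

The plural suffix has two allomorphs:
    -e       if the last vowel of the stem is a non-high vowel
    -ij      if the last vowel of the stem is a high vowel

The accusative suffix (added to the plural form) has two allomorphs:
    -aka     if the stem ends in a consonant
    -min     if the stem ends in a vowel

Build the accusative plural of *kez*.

kezemin

Since the last vowel of *kez* is /e/ (a non-high vowel), it takes -e, giving *keze*.
The plural form *keze* — final sound /e/ (a vowel) → -min → *kezemin*.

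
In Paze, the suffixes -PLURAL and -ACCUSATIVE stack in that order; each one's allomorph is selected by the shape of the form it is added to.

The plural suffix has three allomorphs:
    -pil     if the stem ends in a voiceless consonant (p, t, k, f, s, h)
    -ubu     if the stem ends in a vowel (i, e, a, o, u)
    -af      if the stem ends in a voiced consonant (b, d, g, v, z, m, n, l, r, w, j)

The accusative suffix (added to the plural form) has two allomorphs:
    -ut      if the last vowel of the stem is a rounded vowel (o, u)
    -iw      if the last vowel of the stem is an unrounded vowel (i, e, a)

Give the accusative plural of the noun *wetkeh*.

wetkehpiliw

*wetkeh*: final sound = /h/, a voiceless consonant → -pil → *wetkehpil*.
The plural form *wetkehpil* — last vowel /i/ (an unrounded vowel) → -iw → *wetkehpiliw*.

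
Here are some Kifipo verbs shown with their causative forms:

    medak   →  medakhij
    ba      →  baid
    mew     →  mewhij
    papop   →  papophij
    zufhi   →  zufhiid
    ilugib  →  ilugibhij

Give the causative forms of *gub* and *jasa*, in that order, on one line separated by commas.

The pattern is consonant vs. vowel: -hij when the stem ends in a consonant (*medak*, *mew*, *papop*, *ilugib*); -id when the stem ends in a vowel (*ba*, *zufhi*).
The final sound of *gub* is /b/, which is a consonant, so the suffix is -hij, giving *gubhij*.
The final sound of *jasa* is /a/, which is a vowel, so the suffix is -id, giving *jasaid*.

gubhij, jasaid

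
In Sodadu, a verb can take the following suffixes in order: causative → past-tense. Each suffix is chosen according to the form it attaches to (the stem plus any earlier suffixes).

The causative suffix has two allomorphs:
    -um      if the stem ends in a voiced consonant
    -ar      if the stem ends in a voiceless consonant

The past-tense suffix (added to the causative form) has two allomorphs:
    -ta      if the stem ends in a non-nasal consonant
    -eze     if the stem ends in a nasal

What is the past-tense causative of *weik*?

*weik* — final consonant /k/ (voiceless) → -ar → *weikar*.
Since the final consonant of the causative form *weikar* is /r/ (non-nasal), it takes -ta, giving *weikarta*.

weikarta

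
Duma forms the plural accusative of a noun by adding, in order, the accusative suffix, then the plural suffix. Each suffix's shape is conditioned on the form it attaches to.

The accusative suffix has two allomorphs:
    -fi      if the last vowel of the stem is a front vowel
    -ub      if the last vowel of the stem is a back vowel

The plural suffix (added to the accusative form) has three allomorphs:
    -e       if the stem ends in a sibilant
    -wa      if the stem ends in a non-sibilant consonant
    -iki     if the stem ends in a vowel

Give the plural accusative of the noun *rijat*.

*rijat*: last vowel = /a/, a back vowel → -ub → *rijatub*.
Since the final sound of the accusative form *rijatub* is /b/ (a non-sibilant consonant), it takes -wa, giving *rijatubwa*.

rijatubwa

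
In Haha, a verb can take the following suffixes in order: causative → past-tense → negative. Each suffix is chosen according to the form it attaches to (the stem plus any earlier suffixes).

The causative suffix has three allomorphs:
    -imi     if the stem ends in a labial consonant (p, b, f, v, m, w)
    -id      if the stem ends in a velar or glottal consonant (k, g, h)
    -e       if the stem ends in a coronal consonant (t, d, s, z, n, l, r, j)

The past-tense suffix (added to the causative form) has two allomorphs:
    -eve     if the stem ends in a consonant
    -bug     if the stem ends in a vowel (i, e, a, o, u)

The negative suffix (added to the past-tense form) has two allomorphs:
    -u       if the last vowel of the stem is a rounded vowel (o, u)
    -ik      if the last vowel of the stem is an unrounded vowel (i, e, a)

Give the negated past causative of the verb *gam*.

gamimibugu

*gam*: final consonant = /m/, labial → -imi → *gamimi*.
The final sound of the causative form *gamimi* is /i/, which is a vowel, so the past-tense suffix is -bug, giving *gamimibug*.
The past-tense form *gamimibug* — last vowel /u/ (a rounded vowel) → -u → *gamimibugu*.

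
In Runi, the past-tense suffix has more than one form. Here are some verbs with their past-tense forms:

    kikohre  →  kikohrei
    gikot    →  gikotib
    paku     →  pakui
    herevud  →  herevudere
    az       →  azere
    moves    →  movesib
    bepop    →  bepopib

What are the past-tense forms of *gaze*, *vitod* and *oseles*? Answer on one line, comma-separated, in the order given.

gazei, vitodere, oselesib

The pattern is voicing of the final sound: -ib when the stem ends in a voiceless consonant (*gikot*, *moves*, *bepop*); -ere when the stem ends in a voiced consonant (*herevud*, *az*); -i when the stem ends in a vowel (*kikohre*, *paku*).
*gaze* — final sound /e/ (a vowel) → -i → *gazei*.
The final sound of *vitod* is /d/, which is a voiced consonant, so the suffix is -ere, giving *vitodere*.
The final sound of *oseles* is /s/, which is a voiceless consonant, so the suffix is -ib, giving *oselesib*.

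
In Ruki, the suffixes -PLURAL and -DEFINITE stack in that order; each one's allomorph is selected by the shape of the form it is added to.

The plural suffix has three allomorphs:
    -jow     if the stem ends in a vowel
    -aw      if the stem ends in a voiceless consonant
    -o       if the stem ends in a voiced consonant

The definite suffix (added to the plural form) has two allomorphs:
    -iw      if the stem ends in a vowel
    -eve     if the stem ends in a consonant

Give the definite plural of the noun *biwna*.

*biwna*: final sound = /a/, a vowel → -jow → *biwnajow*.
Since the final sound of the plural form *biwnajow* is /w/ (a consonant), it takes -eve, giving *biwnajoweve*.

biwnajoweve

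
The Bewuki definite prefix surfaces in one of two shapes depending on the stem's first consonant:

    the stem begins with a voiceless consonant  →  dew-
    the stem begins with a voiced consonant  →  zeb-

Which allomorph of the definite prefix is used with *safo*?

dew-

The first consonant of *safo* is /s/, which is voiceless, so the prefix is dew-.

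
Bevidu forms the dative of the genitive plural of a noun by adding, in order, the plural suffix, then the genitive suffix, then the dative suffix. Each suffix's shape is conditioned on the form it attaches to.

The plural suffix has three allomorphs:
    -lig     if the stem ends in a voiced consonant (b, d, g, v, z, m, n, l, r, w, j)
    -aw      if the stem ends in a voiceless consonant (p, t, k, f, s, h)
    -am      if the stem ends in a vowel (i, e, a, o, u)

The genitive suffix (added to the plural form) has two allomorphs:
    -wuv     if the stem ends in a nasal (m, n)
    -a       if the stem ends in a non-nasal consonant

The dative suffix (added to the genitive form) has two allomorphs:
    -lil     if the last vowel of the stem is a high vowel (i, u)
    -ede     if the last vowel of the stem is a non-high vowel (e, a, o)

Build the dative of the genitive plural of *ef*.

efawaede

Since the final sound of *ef* is /f/ (a voiceless consonant), it takes -aw, giving *efaw*.
The plural form *efaw*: final consonant = /w/, non-nasal → -a → *efawa*.
The genitive form *efawa*: last vowel = /a/, a non-high vowel → -ede → *efawaede*.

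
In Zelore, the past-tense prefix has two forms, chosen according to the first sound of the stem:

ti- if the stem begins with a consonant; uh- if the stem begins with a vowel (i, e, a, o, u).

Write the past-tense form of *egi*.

*egi*: first sound = /e/, a vowel → uh- → *uhegi*.

uhegi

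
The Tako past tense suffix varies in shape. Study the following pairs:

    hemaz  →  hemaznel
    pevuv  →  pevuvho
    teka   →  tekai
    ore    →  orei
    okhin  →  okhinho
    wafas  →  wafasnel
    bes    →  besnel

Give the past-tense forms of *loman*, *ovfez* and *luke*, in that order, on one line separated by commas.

lomanho, ovfeznel, lukei

The pattern is sibilance of the final sound: -nel when the stem ends in a sibilant (*hemaz*, *wafas*, *bes*); -ho when the stem ends in a non-sibilant consonant (*pevuv*, *okhin*); -i when the stem ends in a vowel (*teka*, *ore*).
*loman* — final sound /n/ (a non-sibilant consonant) → -ho → *lomanho*.
The final sound of *ovfez* is /z/, which is a sibilant, so the suffix is -nel, giving *ovfeznel*.
*luke* — final sound /e/ (a vowel) → -i → *lukei*.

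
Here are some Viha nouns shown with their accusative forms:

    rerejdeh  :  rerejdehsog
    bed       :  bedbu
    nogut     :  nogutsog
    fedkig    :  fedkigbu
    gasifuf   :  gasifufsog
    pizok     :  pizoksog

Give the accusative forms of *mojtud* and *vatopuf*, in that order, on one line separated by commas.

Looking at the final consonant of each stem: -sog when the stem ends in a voiceless consonant (*rerejdeh*, *nogut*, *gasifuf*, *pizok*); -bu when the stem ends in a voiced consonant (*bed*, *fedkig*).
*mojtud* — final consonant /d/ (voiced) → -bu → *mojtudbu*.
*vatopuf* — final consonant /f/ (voiceless) → -sog → *vatopufsog*.

mojtudbu, vatopufsog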